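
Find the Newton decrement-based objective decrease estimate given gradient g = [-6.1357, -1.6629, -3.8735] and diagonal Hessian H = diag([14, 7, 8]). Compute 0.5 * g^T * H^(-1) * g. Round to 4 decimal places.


Step 1: H is diagonal, so H^(-1) * g = [-0.4383, -0.2376, -0.4842].
Step 2: g^T H^(-1) g = sum_i g_i^2 / H_ii
  = (-6.1357)^2/14 + (-1.6629)^2/7 + (-3.8735)^2/8
  = 2.6891 + 0.395 + 1.8755 = 4.9596
Step 3: Objective decrease = 0.5 * g^T H^(-1) g = 2.4798


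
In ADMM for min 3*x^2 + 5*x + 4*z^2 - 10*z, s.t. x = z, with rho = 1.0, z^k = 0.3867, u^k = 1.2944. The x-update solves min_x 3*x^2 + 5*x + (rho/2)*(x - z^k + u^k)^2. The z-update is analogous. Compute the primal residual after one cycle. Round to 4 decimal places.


ADMM iteration with rho = 1.0, z^k = 0.3867, u^k = 1.2944
Step 1: x-update.
Minimize 3*x^2 + 5*x + (1.0/2)*(x - 0.3867 + 1.2944)^2
FOC: (2*3 + 1.0)*x = -5 + 1.0*(0.3867 - 1.2944)
x^{k+1} = -0.844
Step 2: z-update.
Minimize 4*z^2 - 10*z + (1.0/2)*(-0.844 - z + 1.2944)^2
FOC: (2*4 + 1.0)*z = 10 + 1.0*(-0.844 + 1.2944)
z^{k+1} = 1.1612
Step 3: u-update.
u^{k+1} = 1.2944 - 0.844 - 1.1612 = -0.7107
Step 4: Primal residual = |-0.844 - 1.1612| = 2.0051


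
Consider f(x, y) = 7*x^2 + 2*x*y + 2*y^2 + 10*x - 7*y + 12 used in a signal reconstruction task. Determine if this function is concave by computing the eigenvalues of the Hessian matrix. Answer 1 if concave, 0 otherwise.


The Hessian of f(x,y) = 7*x^2 + 2*x*y + 2*y^2 + 10*x - 7*y + 12 is:
H = [[14, 2], [2, 4]]
Trace = 14 + 4 = 18
Determinant = 14*4 - (2)^2 = 52
Discriminant = (18)^2 - 4*52 = 116.0
Eigenvalues: lambda_1 = 3.6148, lambda_2 = 14.3852
The function is not concave.

0


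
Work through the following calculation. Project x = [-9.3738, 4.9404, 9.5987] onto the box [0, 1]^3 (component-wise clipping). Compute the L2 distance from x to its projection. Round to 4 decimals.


Project each component onto [0, 1].
clip(-9.3738) = 0.0, clip(4.9404) = 1.0, clip(9.5987) = 1.0
Projection = [0.0, 1.0, 1.0]
Squared diffs: [87.8681, 15.5268, 73.9376]
Distance = sqrt(177.3325) = 13.3166


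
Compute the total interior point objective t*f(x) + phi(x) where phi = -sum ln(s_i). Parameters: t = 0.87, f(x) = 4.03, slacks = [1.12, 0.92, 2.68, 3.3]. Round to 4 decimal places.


Step 1: Compute log-barrier.
ln values: [0.1133, -0.0834, 0.9858, 1.1939]
phi = -(0.1133 - 0.0834 + 0.9858 + 1.1939) = -2.2097
Step 2: Compute augmented objective.
t*f(x) = 0.87*4.03 = 3.5061
Total = 3.5061 - 2.2097 = 1.2964


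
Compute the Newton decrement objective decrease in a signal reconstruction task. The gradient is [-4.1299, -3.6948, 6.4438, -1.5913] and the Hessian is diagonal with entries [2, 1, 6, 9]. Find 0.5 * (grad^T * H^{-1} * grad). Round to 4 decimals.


Step 1: H is diagonal, so H^(-1) * g = [-2.065, -3.6948, 1.074, -0.1768].
Step 2: g^T H^(-1) g = sum_i g_i^2 / H_ii
  = (-4.1299)^2/2 + (-3.6948)^2/1 + (6.4438)^2/6 + (-1.5913)^2/9
  = 8.528 + 13.6515 + 6.9204 + 0.2814 = 29.3814
Step 3: Objective decrease = 0.5 * g^T H^(-1) g = 14.6907


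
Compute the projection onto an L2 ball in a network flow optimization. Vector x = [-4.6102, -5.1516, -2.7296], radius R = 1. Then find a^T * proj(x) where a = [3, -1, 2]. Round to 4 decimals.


Step 1: Compute ||x|| (intermediates to 6 decimals).
||x|| = sqrt((-4.6102)^2 + (-5.1516)^2 + (-2.7296)^2) = 7.432607
Step 2: Project.
Since ||x|| > R, scale = R/||x|| = 1/7.432607 = 0.134542, proj(x) = scale * x
proj(x) = [-0.620266, -0.693107, -0.367246]
Step 3: Dot product.
a^T * proj(x) = 3*(-0.620266) - 1*(-0.693107) + 2*(-0.367246) = -1.9022


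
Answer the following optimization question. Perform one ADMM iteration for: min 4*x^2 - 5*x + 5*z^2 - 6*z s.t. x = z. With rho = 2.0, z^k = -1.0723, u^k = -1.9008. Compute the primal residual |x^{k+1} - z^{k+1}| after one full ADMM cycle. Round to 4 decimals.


ADMM iteration with rho = 2.0, z^k = -1.0723, u^k = -1.9008
Step 1: x-update.
Minimize 4*x^2 - 5*x + (2.0/2)*(x + 1.0723 - 1.9008)^2
FOC: (2*4 + 2.0)*x = 5 + 2.0*(-1.0723 + 1.9008)
x^{k+1} = 0.6657
Step 2: z-update.
Minimize 5*z^2 - 6*z + (2.0/2)*(0.6657 - z - 1.9008)^2
FOC: (2*5 + 2.0)*z = 6 + 2.0*(0.6657 - 1.9008)
z^{k+1} = 0.2942
Step 3: u-update.
u^{k+1} = -1.9008 + 0.6657 - 0.2942 = -1.5293
Step 4: Primal residual = |0.6657 - 0.2942| = 0.3716


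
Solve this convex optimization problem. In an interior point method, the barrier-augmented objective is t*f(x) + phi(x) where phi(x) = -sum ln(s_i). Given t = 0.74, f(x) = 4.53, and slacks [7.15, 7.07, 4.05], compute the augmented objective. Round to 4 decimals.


Step 1: Compute log-barrier.
ln values: [1.9671, 1.9559, 1.3987]
phi = -(1.9671 + 1.9559 + 1.3987) = -5.3217
Step 2: Compute augmented objective.
t*f(x) = 0.74*4.53 = 3.3522
Total = 3.3522 - 5.3217 = -1.9695


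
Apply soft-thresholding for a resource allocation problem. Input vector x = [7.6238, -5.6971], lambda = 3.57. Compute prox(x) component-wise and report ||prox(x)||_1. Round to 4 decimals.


Soft-thresholding with lambda = 3.57:
prox(7.6238) = sign(7.6238)*max(|7.6238| - 3.57, 0) = 4.0538
prox(-5.6971) = sign(-5.6971)*max(|-5.6971| - 3.57, 0) = -2.1271
prox(x) = [4.0538, -2.1271]
||prox(x)||_1 = 4.0538 + 2.1271 = 6.1809


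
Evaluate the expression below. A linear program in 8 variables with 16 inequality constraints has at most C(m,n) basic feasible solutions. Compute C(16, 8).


Each vertex corresponds to some choice of n active constraints out of m, so the number of vertices is at most C(m, n) = m! / (n!(m-n)!).
m = 16, n = 8
Numerator: 16 * 15 * 14 * 13 * 12 * 11 * 10 * 9
Denominator: 8! = 40320
C(16, 8) = 12870


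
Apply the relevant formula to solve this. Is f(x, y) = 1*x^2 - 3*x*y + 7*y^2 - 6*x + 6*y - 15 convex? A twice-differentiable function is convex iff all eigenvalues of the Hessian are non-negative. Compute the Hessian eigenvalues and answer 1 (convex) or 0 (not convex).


The Hessian of f(x,y) = 1*x^2 - 3*x*y + 7*y^2 - 6*x + 6*y - 15 is:
H = [[2, -3], [-3, 14]]
Trace = 2 + 14 = 16
Determinant = 2*14 - (-3)^2 = 19
Discriminant = (16)^2 - 4*19 = 180.0
Eigenvalues: lambda_1 = 1.2918, lambda_2 = 14.7082
The function is convex.

1


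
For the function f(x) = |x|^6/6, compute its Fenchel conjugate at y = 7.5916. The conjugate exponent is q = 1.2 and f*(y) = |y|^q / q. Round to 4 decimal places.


The conjugate exponent q satisfies 1/p + 1/q = 1.
p = 6, so q = 6/(6 - 1) = 1.2
|y|^q = 7.5916^1.2 = 11.3868
f*(7.5916) = 11.3868 / 1.2 = 9.489


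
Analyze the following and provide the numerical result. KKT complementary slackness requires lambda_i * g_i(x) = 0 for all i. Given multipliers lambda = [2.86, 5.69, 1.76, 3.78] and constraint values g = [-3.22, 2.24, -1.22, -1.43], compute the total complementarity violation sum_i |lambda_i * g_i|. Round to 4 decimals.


KKT complementary slackness check:
lambda_1 * g_1 = 2.86 * -3.22 = -9.2092
lambda_2 * g_2 = 5.69 * 2.24 = 12.7456
lambda_3 * g_3 = 1.76 * -1.22 = -2.1472
lambda_4 * g_4 = 3.78 * -1.43 = -5.4054
Total violation = 9.2092 + 12.7456 + 2.1472 + 5.4054 = 29.5074


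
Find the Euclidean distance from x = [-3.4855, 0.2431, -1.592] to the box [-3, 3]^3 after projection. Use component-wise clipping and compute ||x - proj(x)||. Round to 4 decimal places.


Project each component onto [-3, 3].
clip(-3.4855) = -3.0, clip(0.2431) = 0.2431, clip(-1.592) = -1.592
Projection = [-3.0, 0.2431, -1.592]
Squared diffs: [0.2357, 0.0, 0.0]
Distance = sqrt(0.2357) = 0.4855


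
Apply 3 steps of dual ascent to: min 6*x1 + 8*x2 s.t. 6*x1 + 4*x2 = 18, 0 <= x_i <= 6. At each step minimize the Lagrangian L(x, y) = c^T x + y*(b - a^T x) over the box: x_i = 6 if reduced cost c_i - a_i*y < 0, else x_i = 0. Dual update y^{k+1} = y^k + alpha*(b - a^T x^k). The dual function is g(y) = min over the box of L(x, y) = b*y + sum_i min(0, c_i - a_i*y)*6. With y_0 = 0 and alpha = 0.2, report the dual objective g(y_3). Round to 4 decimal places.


Dual ascent for LP: min 6*x1 + 8*x2, 6*x1 + 4*x2 = 18, 0 <= x_i <= 6
Step 1: y^k = 0.0, reduced costs: (6.0, 8.0)
  x^k = (0.0, 0.0), subgradient = b - a^T x = 18.0
  y^{k+1} = 0.0 + 0.2*18.0 = 3.6
Step 2: y^k = 3.6, reduced costs: (-15.6, -6.4)
  x^k = (6.0, 6.0), subgradient = b - a^T x = -42.0
  y^{k+1} = 3.6 + 0.2*-42.0 = -4.8
Step 3: y^k = -4.8, reduced costs: (34.8, 27.2)
  x^k = (0.0, 0.0), subgradient = b - a^T x = 18.0
  y^{k+1} = -4.8 + 0.2*18.0 = -1.2
Dual objective at y_3 = -1.2: reduced costs (13.2, 12.8), box minimizer x = (0.0, 0.0)
g(y_3) = b*y + (c1 - a1*y)*x1 + (c2 - a2*y)*x2 = 18*(-1.2) + 13.2*0.0 + 12.8*0.0 = -21.6 + 0.0 + 0.0 = -21.6


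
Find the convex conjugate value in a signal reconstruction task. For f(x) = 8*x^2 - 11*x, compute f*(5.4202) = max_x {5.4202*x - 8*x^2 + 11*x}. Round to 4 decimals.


f*(y) = sup_x {y*x - a*x^2 - b*x} = sup_x {(y-b)*x - a*x^2}
FOC: (y - b) - 2a*x = 0 => x* = (y - b)/(2a)
x* = (5.4202 + 11)/(2*8) = 1.0263
f*(5.4202) = (y-b)^2/(4a) = (5.4202 + 11)^2/(4*8)
= 269.623/32 = 8.4257


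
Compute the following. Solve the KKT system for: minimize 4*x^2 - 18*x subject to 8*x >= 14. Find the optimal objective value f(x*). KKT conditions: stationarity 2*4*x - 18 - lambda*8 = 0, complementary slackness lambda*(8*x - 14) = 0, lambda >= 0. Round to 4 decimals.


Step 1: Try lambda = 0 (constraint inactive).
Stationarity: 2*4*x - 18 = 0
x* = 18/(2*4) = 2.25
Check constraint: 8*2.25 = 18.0 >= 14 -- satisfied.
Step 2: Compute optimal value.
f(x*) = 4*2.25^2 - 18*2.25 = -20.25


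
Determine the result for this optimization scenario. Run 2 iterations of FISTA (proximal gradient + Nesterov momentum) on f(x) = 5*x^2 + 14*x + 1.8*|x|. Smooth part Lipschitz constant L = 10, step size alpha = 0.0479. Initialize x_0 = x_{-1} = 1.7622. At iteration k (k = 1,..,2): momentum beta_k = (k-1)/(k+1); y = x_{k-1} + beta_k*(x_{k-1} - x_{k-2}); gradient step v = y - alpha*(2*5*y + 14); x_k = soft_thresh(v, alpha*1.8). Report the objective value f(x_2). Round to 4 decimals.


FISTA on f(x) = 5*x^2 + 14*x + 1.8*|x|
L = 10, alpha = 0.0479
Iteration 1: beta = 0.0, y = 1.7622 + 0.0*(1.7622 - 1.7622) = 1.7622
  grad(y) = 31.622, v = y - alpha*grad = 0.2475
  prox(v) = soft_thresh(0.2475, 0.0862) = 0.1613
Iteration 2: beta = 0.3333, y = 0.1613 + 0.3333*(0.1613 - 1.7622) = -0.3724
  grad(y) = 10.2765, v = y - alpha*grad = -0.8646
  prox(v) = soft_thresh(-0.8646, 0.0862) = -0.7784
f(x_2) = 5*(-0.7784)^2 + 14*(-0.7784) + 1.8*|-0.7784| = -6.4668


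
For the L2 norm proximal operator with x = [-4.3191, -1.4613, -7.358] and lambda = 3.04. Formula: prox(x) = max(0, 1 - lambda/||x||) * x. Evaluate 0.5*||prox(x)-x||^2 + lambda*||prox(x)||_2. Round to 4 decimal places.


Step 1: Compute ||x||.
||x|| = 8.6562
Step 2: Compute scaling factor.
scale = max(0, 1 - 3.04/8.6562) = 0.6488
Step 3: prox(x) = [-2.8023, -0.9481, -4.7739]
||prox(x)|| = 5.6162
Step 4: Proximal objective.
0.5*||prox-x||^2 = 4.6208
lambda*||prox|| = 17.0732
Total = 21.6941


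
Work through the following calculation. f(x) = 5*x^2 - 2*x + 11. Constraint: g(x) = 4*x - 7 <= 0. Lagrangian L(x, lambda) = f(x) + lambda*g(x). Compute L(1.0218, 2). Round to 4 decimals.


Step 1: Evaluate f(x).
f(1.0218) = 5*1.0218^2 - 2*1.0218 + 11 = 14.1768
Step 2: Evaluate g(x).
g(1.0218) = 4*1.0218 - 7 = -2.9128
Step 3: Compute Lagrangian.
L = 14.1768 + 2*-2.9128 = 8.3512


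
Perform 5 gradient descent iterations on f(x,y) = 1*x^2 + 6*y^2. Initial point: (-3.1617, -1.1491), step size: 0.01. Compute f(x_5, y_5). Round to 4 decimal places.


Gradient descent on f(x,y) = 1*x^2 + 6*y^2.
Starting point: (-3.1617, -1.1491), alpha = 0.01
Step 1: grad_x = 2*1*-3.1617 = -6.3234, grad_y = 2*6*-1.1491 = -13.7892
  x_1 = -3.1617 - 0.01*-6.3234 = -3.0985
  y_1 = -1.1491 - 0.01*-13.7892 = -1.0112
Step 2: grad_x = 2*1*-3.0985 = -6.1969, grad_y = 2*6*-1.0112 = -12.1345
  x_2 = -3.0985 - 0.01*-6.1969 = -3.0365
  y_2 = -1.0112 - 0.01*-12.1345 = -0.8899
Step 3: grad_x = 2*1*-3.0365 = -6.073, grad_y = 2*6*-0.8899 = -10.6784
  x_3 = -3.0365 - 0.01*-6.073 = -2.9758
  y_3 = -0.8899 - 0.01*-10.6784 = -0.7831
Step 4: grad_x = 2*1*-2.9758 = -5.9515, grad_y = 2*6*-0.7831 = -9.397
  x_4 = -2.9758 - 0.01*-5.9515 = -2.9163
  y_4 = -0.7831 - 0.01*-9.397 = -0.6891
Step 5: grad_x = 2*1*-2.9163 = -5.8325, grad_y = 2*6*-0.6891 = -8.2693
  x_5 = -2.9163 - 0.01*-5.8325 = -2.8579
  y_5 = -0.6891 - 0.01*-8.2693 = -0.6064
f(-2.8579, -0.6064) = 1*(-2.8579)^2 + 6*(-0.6064)^2 = 10.3742


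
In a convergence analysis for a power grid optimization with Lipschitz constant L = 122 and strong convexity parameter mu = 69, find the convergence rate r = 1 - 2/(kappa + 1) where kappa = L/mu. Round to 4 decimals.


Step 1: Compute the condition number.
kappa = L/mu = 122/69 = 1.7681
Step 2: Compute the convergence rate.
r = 1 - 2/(kappa + 1) = 1 - 2*mu/(L + mu) = (L - mu)/(L + mu) = 53/191 = 0.2775


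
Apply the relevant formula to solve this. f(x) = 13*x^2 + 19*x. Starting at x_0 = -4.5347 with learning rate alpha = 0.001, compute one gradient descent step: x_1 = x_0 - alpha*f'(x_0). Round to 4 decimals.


We compute the gradient at x_0 and apply the update.
f'(x) = 26*x + 19
f'(-4.5347) = 26*-4.5347 + 19 = -98.9022
x_1 = -4.5347 - 0.001*-98.9022 = -4.4358


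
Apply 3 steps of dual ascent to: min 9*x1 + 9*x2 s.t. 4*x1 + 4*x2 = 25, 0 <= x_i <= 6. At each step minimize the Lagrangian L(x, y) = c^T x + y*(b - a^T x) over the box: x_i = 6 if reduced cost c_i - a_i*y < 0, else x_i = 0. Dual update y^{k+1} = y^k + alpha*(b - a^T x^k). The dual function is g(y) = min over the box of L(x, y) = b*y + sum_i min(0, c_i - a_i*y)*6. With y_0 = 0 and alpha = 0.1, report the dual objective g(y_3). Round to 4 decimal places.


Dual ascent for LP: min 9*x1 + 9*x2, 4*x1 + 4*x2 = 25, 0 <= x_i <= 6
Step 1: y^k = 0.0, reduced costs: (9.0, 9.0)
  x^k = (0.0, 0.0), subgradient = b - a^T x = 25.0
  y^{k+1} = 0.0 + 0.1*25.0 = 2.5
Step 2: y^k = 2.5, reduced costs: (-1.0, -1.0)
  x^k = (6.0, 6.0), subgradient = b - a^T x = -23.0
  y^{k+1} = 2.5 + 0.1*-23.0 = 0.2
Step 3: y^k = 0.2, reduced costs: (8.2, 8.2)
  x^k = (0.0, 0.0), subgradient = b - a^T x = 25.0
  y^{k+1} = 0.2 + 0.1*25.0 = 2.7
Dual objective at y_3 = 2.7: reduced costs (-1.8, -1.8), box minimizer x = (6.0, 6.0)
g(y_3) = b*y + (c1 - a1*y)*x1 + (c2 - a2*y)*x2 = 25*2.7 + (-1.8)*6.0 + (-1.8)*6.0 = 67.5 - 10.8 - 10.8 = 45.9


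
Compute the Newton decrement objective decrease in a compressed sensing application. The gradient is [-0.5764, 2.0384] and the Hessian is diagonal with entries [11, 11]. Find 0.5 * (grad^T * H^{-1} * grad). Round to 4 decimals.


Step 1: H is diagonal, so H^(-1) * g = [-0.0524, 0.1853].
Step 2: g^T H^(-1) g = sum_i g_i^2 / H_ii
  = (-0.5764)^2/11 + (2.0384)^2/11
  = 0.0302 + 0.3777 = 0.4079
Step 3: Objective decrease = 0.5 * g^T H^(-1) g = 0.204


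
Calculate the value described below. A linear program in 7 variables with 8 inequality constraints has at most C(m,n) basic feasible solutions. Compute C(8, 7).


Each vertex corresponds to some choice of n active constraints out of m, so the number of vertices is at most C(m, n) = m! / (n!(m-n)!).
m = 8, n = 7
Numerator: 8 * 7 * 6 * 5 * 4 * 3 * 2
Denominator: 7! = 5040
C(8, 7) = 8


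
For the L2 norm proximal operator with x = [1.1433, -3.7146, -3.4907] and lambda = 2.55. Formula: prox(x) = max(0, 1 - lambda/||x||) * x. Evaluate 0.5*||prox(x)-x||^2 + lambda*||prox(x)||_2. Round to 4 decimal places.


Step 1: Compute ||x||.
||x|| = 5.224
Step 2: Compute scaling factor.
scale = max(0, 1 - 2.55/5.224) = 0.5119
Step 3: prox(x) = [0.5852, -1.9014, -1.7868]
||prox(x)|| = 2.674
Step 4: Proximal objective.
0.5*||prox-x||^2 = 3.2513
lambda*||prox|| = 6.8187
Total = 10.07


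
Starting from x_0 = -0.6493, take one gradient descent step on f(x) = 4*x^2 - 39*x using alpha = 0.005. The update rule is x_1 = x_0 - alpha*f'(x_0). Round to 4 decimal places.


We compute the gradient at x_0 and apply the update.
f'(x) = 8*x - 39
f'(-0.6493) = 8*-0.6493 - 39 = -44.1944
x_1 = -0.6493 - 0.005*-44.1944 = -0.4283


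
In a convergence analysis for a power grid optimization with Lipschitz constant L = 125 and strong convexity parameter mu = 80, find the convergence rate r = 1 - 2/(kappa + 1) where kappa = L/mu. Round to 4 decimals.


Step 1: Compute the condition number.
kappa = L/mu = 125/80 = 1.5625
Step 2: Compute the convergence rate.
r = 1 - 2/(kappa + 1) = 1 - 2*mu/(L + mu) = (L - mu)/(L + mu) = 45/205 = 0.2195


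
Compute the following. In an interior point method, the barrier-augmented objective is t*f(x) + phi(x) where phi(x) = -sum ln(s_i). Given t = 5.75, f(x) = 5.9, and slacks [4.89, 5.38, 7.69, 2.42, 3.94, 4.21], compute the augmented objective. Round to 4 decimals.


Step 1: Compute log-barrier.
ln values: [1.5872, 1.6827, 2.0399, 0.8838, 1.3712, 1.4375]
phi = -(1.5872 + 1.6827 + 2.0399 + 0.8838 + 1.3712 + 1.4375) = -9.0022
Step 2: Compute augmented objective.
t*f(x) = 5.75*5.9 = 33.925
Total = 33.925 - 9.0022 = 24.9228


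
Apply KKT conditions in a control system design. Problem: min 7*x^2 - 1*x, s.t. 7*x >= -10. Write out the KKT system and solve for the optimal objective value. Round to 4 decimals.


Step 1: Try lambda = 0 (constraint inactive).
Stationarity: 2*7*x - 1 = 0
x* = 1/(2*7) = 1/14 = 0.0714 (rounded; the exact value 1/14 is used below)
Check constraint: 7*0.0714 = 0.4998 >= -10 -- satisfied.
Step 2: Compute optimal value.
f(x*) = 7*(1/14)^2 - 1*(1/14) = -0.0357


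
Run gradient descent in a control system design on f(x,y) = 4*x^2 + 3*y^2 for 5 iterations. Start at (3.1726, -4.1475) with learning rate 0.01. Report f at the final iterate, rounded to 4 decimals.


Gradient descent on f(x,y) = 4*x^2 + 3*y^2.
Starting point: (3.1726, -4.1475), alpha = 0.01
Step 1: grad_x = 2*4*3.1726 = 25.3808, grad_y = 2*3*-4.1475 = -24.885
  x_1 = 3.1726 - 0.01*25.3808 = 2.9188
  y_1 = -4.1475 - 0.01*-24.885 = -3.8987
Step 2: grad_x = 2*4*2.9188 = 23.3503, grad_y = 2*3*-3.8987 = -23.3919
  x_2 = 2.9188 - 0.01*23.3503 = 2.6853
  y_2 = -3.8987 - 0.01*-23.3919 = -3.6647
Step 3: grad_x = 2*4*2.6853 = 21.4823, grad_y = 2*3*-3.6647 = -21.9884
  x_3 = 2.6853 - 0.01*21.4823 = 2.4705
  y_3 = -3.6647 - 0.01*-21.9884 = -3.4448
Step 4: grad_x = 2*4*2.4705 = 19.7637, grad_y = 2*3*-3.4448 = -20.6691
  x_4 = 2.4705 - 0.01*19.7637 = 2.2728
  y_4 = -3.4448 - 0.01*-20.6691 = -3.2382
Step 5: grad_x = 2*4*2.2728 = 18.1826, grad_y = 2*3*-3.2382 = -19.4289
  x_5 = 2.2728 - 0.01*18.1826 = 2.091
  y_5 = -3.2382 - 0.01*-19.4289 = -3.0439
f(2.091, -3.0439) = 4*2.091^2 + 3*(-3.0439)^2 = 45.2845


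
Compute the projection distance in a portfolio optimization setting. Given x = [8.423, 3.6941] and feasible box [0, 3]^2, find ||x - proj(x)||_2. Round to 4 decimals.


Project each component onto [0, 3].
clip(8.423) = 3.0, clip(3.6941) = 3.0
Projection = [3.0, 3.0]
Squared diffs: [29.4089, 0.4818]
Distance = sqrt(29.8907) = 5.4672


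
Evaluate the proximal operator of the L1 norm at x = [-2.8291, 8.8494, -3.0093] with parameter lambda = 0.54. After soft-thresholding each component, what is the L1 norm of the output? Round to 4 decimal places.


Soft-thresholding with lambda = 0.54:
prox(-2.8291) = sign(-2.8291)*max(|-2.8291| - 0.54, 0) = -2.2891
prox(8.8494) = sign(8.8494)*max(|8.8494| - 0.54, 0) = 8.3094
prox(-3.0093) = sign(-3.0093)*max(|-3.0093| - 0.54, 0) = -2.4693
prox(x) = [-2.2891, 8.3094, -2.4693]
||prox(x)||_1 = 2.2891 + 8.3094 + 2.4693 = 13.0678


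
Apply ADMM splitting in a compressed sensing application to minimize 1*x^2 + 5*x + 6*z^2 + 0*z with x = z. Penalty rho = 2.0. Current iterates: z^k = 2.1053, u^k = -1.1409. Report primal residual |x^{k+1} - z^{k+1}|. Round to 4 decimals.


ADMM iteration with rho = 2.0, z^k = 2.1053, u^k = -1.1409
Step 1: x-update.
Minimize 1*x^2 + 5*x + (2.0/2)*(x - 2.1053 - 1.1409)^2
FOC: (2*1 + 2.0)*x = -5 + 2.0*(2.1053 + 1.1409)
x^{k+1} = 0.3731
Step 2: z-update.
Minimize 6*z^2 + 0*z + (2.0/2)*(0.3731 - z - 1.1409)^2
FOC: (2*6 + 2.0)*z = 0 + 2.0*(0.3731 - 1.1409)
z^{k+1} = -0.1097
Step 3: u-update.
u^{k+1} = -1.1409 + 0.3731 + 0.1097 = -0.6581
Step 4: Primal residual = |0.3731 + 0.1097| = 0.4828


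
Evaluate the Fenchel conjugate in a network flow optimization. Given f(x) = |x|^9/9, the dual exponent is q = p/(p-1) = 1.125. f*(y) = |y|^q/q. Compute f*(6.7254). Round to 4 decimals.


The conjugate exponent q satisfies 1/p + 1/q = 1.
p = 9, so q = 9/(9 - 1) = 1.125
|y|^q = 6.7254^1.125 = 8.5346
f*(6.7254) = 8.5346 / 1.125 = 7.5863


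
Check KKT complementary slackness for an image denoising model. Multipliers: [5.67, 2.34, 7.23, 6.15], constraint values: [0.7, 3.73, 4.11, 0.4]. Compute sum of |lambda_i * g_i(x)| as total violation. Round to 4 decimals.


KKT complementary slackness check:
lambda_1 * g_1 = 5.67 * 0.7 = 3.969
lambda_2 * g_2 = 2.34 * 3.73 = 8.7282
lambda_3 * g_3 = 7.23 * 4.11 = 29.7153
lambda_4 * g_4 = 6.15 * 0.4 = 2.46
Total violation = 3.969 + 8.7282 + 29.7153 + 2.46 = 44.8725


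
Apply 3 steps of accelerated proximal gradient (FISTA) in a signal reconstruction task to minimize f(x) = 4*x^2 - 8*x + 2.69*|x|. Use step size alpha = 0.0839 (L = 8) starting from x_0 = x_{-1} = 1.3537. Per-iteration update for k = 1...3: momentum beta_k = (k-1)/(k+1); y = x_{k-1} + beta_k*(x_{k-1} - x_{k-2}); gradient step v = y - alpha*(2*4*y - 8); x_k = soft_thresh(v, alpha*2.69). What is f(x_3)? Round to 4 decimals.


FISTA on f(x) = 4*x^2 - 8*x + 2.69*|x|
L = 8, alpha = 0.0839
Iteration 1: beta = 0.0, y = 1.3537 + 0.0*(1.3537 - 1.3537) = 1.3537
  grad(y) = 2.8296, v = y - alpha*grad = 1.1163
  prox(v) = soft_thresh(1.1163, 0.2257) = 0.8906
Iteration 2: beta = 0.3333, y = 0.8906 + 0.3333*(0.8906 - 1.3537) = 0.7362
  grad(y) = -2.1101, v = y - alpha*grad = 0.9133
  prox(v) = soft_thresh(0.9133, 0.2257) = 0.6876
Iteration 3: beta = 0.5, y = 0.6876 + 0.5*(0.6876 - 0.8906) = 0.5861
  grad(y) = -3.3114, v = y - alpha*grad = 0.8639
  prox(v) = soft_thresh(0.8639, 0.2257) = 0.6382
f(x_3) = 4*0.6382^2 - 8*0.6382 + 2.69*|0.6382| = -1.7596


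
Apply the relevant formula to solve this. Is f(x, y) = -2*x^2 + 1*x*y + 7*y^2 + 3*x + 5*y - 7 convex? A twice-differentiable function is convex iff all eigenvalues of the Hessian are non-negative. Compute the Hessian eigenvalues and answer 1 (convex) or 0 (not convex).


The Hessian of f(x,y) = -2*x^2 + 1*x*y + 7*y^2 + 3*x + 5*y - 7 is:
H = [[-4, 1], [1, 14]]
Trace = -4 + 14 = 10
Determinant = -4*14 - (1)^2 = -57
Discriminant = (10)^2 - 4*-57 = 328.0
Eigenvalues: lambda_1 = -4.0554, lambda_2 = 14.0554
The function is not convex.

0


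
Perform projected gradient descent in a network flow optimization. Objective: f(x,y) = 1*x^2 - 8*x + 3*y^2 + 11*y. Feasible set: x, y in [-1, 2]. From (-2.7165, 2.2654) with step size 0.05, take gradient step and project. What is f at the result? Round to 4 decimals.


Step 1: Compute gradient at (-2.7165, 2.2654).
grad_x = 2*1*-2.7165 - 8 = -13.433
grad_y = 2*3*2.2654 + 11 = 24.5924
Step 2: Gradient step.
x_raw = -2.7165 - 0.05*-13.433 = -2.0449
y_raw = 2.2654 - 0.05*24.5924 = 1.0358
Step 3: Project onto [-1, 2].
x_proj = clip(-2.0449) = -1.0
y_proj = clip(1.0358) = 1.0358
Step 4: Evaluate f.
f(-1.0, 1.0358) = 23.6121


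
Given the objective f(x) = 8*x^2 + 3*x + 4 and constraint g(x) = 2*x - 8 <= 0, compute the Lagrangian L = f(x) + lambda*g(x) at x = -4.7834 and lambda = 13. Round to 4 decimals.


Step 1: Evaluate f(x).
f(-4.7834) = 8*(-4.7834)^2 + 3*(-4.7834) + 4 = 172.6971
Step 2: Evaluate g(x).
g(-4.7834) = 2*-4.7834 - 8 = -17.5668
Step 3: Compute Lagrangian.
L = 172.6971 + 13*-17.5668 = -55.6713


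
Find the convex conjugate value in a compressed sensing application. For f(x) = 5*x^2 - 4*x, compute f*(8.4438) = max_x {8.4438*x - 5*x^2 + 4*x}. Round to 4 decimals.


f*(y) = sup_x {y*x - a*x^2 - b*x} = sup_x {(y-b)*x - a*x^2}
FOC: (y - b) - 2a*x = 0 => x* = (y - b)/(2a)
x* = (8.4438 + 4)/(2*5) = 1.2444
f*(8.4438) = (y-b)^2/(4a) = (8.4438 + 4)^2/(4*5)
= 154.8482/20 = 7.7424


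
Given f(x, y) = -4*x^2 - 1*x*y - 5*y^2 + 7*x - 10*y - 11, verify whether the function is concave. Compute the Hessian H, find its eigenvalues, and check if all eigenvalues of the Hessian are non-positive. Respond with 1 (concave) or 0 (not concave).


The Hessian of f(x,y) = -4*x^2 - 1*x*y - 5*y^2 + 7*x - 10*y - 11 is:
H = [[-8, -1], [-1, -10]]
Trace = -8 - 10 = -18
Determinant = -8*-10 - (-1)^2 = 79
Discriminant = (-18)^2 - 4*79 = 8.0
Eigenvalues: lambda_1 = -10.4142, lambda_2 = -7.5858
The function is concave.

1


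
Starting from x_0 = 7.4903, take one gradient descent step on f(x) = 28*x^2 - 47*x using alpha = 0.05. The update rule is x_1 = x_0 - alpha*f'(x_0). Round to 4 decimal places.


We compute the gradient at x_0 and apply the update.
f'(x) = 56*x - 47
f'(7.4903) = 56*7.4903 - 47 = 372.4568
x_1 = 7.4903 - 0.05*372.4568 = -11.1325


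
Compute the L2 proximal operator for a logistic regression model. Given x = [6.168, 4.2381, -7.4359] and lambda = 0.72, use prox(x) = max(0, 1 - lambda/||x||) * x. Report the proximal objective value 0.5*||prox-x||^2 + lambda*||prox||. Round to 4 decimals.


Step 1: Compute ||x||.
||x|| = 10.5498
Step 2: Compute scaling factor.
scale = max(0, 1 - 0.72/10.5498) = 0.9318
Step 3: prox(x) = [5.747, 3.9489, -6.9284]
||prox(x)|| = 9.8298
Step 4: Proximal objective.
0.5*||prox-x||^2 = 0.2592
lambda*||prox|| = 7.0775
Total = 7.3367


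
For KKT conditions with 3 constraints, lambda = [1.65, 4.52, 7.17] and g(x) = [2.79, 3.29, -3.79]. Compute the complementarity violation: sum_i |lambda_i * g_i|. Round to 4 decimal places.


KKT complementary slackness check:
lambda_1 * g_1 = 1.65 * 2.79 = 4.6035
lambda_2 * g_2 = 4.52 * 3.29 = 14.8708
lambda_3 * g_3 = 7.17 * -3.79 = -27.1743
Total violation = 4.6035 + 14.8708 + 27.1743 = 46.6486


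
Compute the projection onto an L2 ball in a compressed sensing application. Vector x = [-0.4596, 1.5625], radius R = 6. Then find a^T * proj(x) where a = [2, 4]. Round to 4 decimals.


Step 1: Compute ||x|| (intermediates to 6 decimals).
||x|| = sqrt((-0.4596)^2 + 1.5625^2) = 1.628692
Step 2: Project.
Since ||x|| <= R, proj = x (no scaling needed).
proj(x) = [-0.4596, 1.5625]
Step 3: Dot product.
a^T * proj(x) = 2*(-0.4596) + 4*1.5625 = 5.3308


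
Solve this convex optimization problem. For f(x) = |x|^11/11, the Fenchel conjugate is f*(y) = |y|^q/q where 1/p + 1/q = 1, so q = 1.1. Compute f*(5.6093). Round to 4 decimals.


The conjugate exponent q satisfies 1/p + 1/q = 1.
p = 11, so q = 11/(11 - 1) = 1.1
|y|^q = 5.6093^1.1 = 6.665
f*(5.6093) = 6.665 / 1.1 = 6.0591


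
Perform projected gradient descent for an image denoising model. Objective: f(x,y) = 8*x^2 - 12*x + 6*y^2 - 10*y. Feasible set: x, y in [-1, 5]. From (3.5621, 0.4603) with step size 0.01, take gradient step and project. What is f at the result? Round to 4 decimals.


Step 1: Compute gradient at (3.5621, 0.4603).
grad_x = 2*8*3.5621 - 12 = 44.9936
grad_y = 2*6*0.4603 - 10 = -4.4764
Step 2: Gradient step.
x_raw = 3.5621 - 0.01*44.9936 = 3.1122
y_raw = 0.4603 - 0.01*-4.4764 = 0.5051
Step 3: Project onto [-1, 5].
x_proj = clip(3.1122) = 3.1122
y_proj = clip(0.5051) = 0.5051
Step 4: Evaluate f.
f(3.1122, 0.5051) = 36.6184


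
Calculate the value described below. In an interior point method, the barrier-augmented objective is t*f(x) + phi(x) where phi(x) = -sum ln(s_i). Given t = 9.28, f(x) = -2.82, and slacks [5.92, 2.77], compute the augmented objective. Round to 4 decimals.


Step 1: Compute log-barrier.
ln values: [1.7783, 1.0188]
phi = -(1.7783 + 1.0188) = -2.7972
Step 2: Compute augmented objective.
t*f(x) = 9.28*-2.82 = -26.1696
Total = -26.1696 - 2.7972 = -28.9668


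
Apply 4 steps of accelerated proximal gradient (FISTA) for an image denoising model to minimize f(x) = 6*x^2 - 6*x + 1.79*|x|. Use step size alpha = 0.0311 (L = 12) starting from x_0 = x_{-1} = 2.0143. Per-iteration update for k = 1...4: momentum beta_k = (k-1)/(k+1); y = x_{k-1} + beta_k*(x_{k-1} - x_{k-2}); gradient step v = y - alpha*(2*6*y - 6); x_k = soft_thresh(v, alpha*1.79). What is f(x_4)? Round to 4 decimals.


FISTA on f(x) = 6*x^2 - 6*x + 1.79*|x|
L = 12, alpha = 0.0311
Iteration 1: beta = 0.0, y = 2.0143 + 0.0*(2.0143 - 2.0143) = 2.0143
  grad(y) = 18.1716, v = y - alpha*grad = 1.4492
  prox(v) = soft_thresh(1.4492, 0.0557) = 1.3935
Iteration 2: beta = 0.3333, y = 1.3935 + 0.3333*(1.3935 - 2.0143) = 1.1866
  grad(y) = 8.2387, v = y - alpha*grad = 0.9303
  prox(v) = soft_thresh(0.9303, 0.0557) = 0.8747
Iteration 3: beta = 0.5, y = 0.8747 + 0.5*(0.8747 - 1.3935) = 0.6153
  grad(y) = 1.383, v = y - alpha*grad = 0.5722
  prox(v) = soft_thresh(0.5722, 0.0557) = 0.5166
Iteration 4: beta = 0.6, y = 0.5166 + 0.6*(0.5166 - 0.8747) = 0.3017
  grad(y) = -2.3794, v = y - alpha*grad = 0.3757
  prox(v) = soft_thresh(0.3757, 0.0557) = 0.32
f(x_4) = 6*0.32^2 - 6*0.32 + 1.79*|0.32| = -0.7328


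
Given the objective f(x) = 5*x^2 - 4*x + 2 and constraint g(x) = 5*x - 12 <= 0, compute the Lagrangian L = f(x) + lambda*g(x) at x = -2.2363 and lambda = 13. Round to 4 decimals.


Step 1: Evaluate f(x).
f(-2.2363) = 5*(-2.2363)^2 - 4*(-2.2363) + 2 = 35.9504
Step 2: Evaluate g(x).
g(-2.2363) = 5*-2.2363 - 12 = -23.1815
Step 3: Compute Lagrangian.
L = 35.9504 + 13*-23.1815 = -265.4091


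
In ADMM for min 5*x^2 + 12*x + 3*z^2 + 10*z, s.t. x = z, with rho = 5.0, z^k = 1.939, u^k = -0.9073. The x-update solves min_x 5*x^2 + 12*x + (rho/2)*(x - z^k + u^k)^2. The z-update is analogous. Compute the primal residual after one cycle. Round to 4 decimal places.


ADMM iteration with rho = 5.0, z^k = 1.939, u^k = -0.9073
Step 1: x-update.
Minimize 5*x^2 + 12*x + (5.0/2)*(x - 1.939 - 0.9073)^2
FOC: (2*5 + 5.0)*x = -12 + 5.0*(1.939 + 0.9073)
x^{k+1} = 0.1488
Step 2: z-update.
Minimize 3*z^2 + 10*z + (5.0/2)*(0.1488 - z - 0.9073)^2
FOC: (2*3 + 5.0)*z = -10 + 5.0*(0.1488 - 0.9073)
z^{k+1} = -1.2539
Step 3: u-update.
u^{k+1} = -0.9073 + 0.1488 + 1.2539 = 0.4953
Step 4: Primal residual = |0.1488 + 1.2539| = 1.4026


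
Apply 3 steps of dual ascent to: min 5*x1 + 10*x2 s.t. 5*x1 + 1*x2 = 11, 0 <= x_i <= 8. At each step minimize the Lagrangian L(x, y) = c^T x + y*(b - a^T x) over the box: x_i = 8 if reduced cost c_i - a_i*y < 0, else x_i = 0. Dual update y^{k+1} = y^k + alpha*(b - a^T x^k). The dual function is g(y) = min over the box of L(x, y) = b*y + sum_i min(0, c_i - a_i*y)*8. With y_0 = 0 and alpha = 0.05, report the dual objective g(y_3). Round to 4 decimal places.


Dual ascent for LP: min 5*x1 + 10*x2, 5*x1 + 1*x2 = 11, 0 <= x_i <= 8
Step 1: y^k = 0.0, reduced costs: (5.0, 10.0)
  x^k = (0.0, 0.0), subgradient = b - a^T x = 11.0
  y^{k+1} = 0.0 + 0.05*11.0 = 0.55
Step 2: y^k = 0.55, reduced costs: (2.25, 9.45)
  x^k = (0.0, 0.0), subgradient = b - a^T x = 11.0
  y^{k+1} = 0.55 + 0.05*11.0 = 1.1
Step 3: y^k = 1.1, reduced costs: (-0.5, 8.9)
  x^k = (8.0, 0.0), subgradient = b - a^T x = -29.0
  y^{k+1} = 1.1 + 0.05*-29.0 = -0.35
Dual objective at y_3 = -0.35: reduced costs (6.75, 10.35), box minimizer x = (0.0, 0.0)
g(y_3) = b*y + (c1 - a1*y)*x1 + (c2 - a2*y)*x2 = 11*(-0.35) + 6.75*0.0 + 10.35*0.0 = -3.85 + 0.0 + 0.0 = -3.85


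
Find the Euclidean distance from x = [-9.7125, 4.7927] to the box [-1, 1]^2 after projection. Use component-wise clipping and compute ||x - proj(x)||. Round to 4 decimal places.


Project each component onto [-1, 1].
clip(-9.7125) = -1.0, clip(4.7927) = 1.0
Projection = [-1.0, 1.0]
Squared diffs: [75.9077, 14.3846]
Distance = sqrt(90.2923) = 9.5022


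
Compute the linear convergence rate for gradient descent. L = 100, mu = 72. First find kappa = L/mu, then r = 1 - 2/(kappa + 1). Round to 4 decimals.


Step 1: Compute the condition number.
kappa = L/mu = 100/72 = 1.3889
Step 2: Compute the convergence rate.
r = 1 - 2/(kappa + 1) = 1 - 2*mu/(L + mu) = (L - mu)/(L + mu) = 28/172 = 0.1628


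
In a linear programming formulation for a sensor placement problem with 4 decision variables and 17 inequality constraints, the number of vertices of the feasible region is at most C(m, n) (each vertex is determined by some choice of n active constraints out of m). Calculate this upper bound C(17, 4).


Each vertex corresponds to some choice of n active constraints out of m, so the number of vertices is at most C(m, n) = m! / (n!(m-n)!).
m = 17, n = 4
Numerator: 17 * 16 * 15 * 14
Denominator: 4! = 24
C(17, 4) = 2380


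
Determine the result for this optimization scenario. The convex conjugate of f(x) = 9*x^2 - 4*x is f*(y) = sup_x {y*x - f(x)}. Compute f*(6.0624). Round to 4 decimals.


f*(y) = sup_x {y*x - a*x^2 - b*x} = sup_x {(y-b)*x - a*x^2}
FOC: (y - b) - 2a*x = 0 => x* = (y - b)/(2a)
x* = (6.0624 + 4)/(2*9) = 0.559
f*(6.0624) = (y-b)^2/(4a) = (6.0624 + 4)^2/(4*9)
= 101.2519/36 = 2.8126


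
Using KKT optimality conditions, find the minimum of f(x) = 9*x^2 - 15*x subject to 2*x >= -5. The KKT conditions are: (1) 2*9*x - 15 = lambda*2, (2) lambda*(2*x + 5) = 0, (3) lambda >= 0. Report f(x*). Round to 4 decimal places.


Step 1: Try lambda = 0 (constraint inactive).
Stationarity: 2*9*x - 15 = 0
x* = 15/(2*9) = 5/6 = 0.8333 (rounded; the exact value 5/6 is used below)
Check constraint: 2*0.8333 = 1.6666 >= -5 -- satisfied.
Step 2: Compute optimal value.
f(x*) = 9*(5/6)^2 - 15*(5/6) = -6.25


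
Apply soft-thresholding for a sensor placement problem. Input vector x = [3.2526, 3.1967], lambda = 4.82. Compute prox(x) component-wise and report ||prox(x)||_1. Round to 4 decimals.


Soft-thresholding with lambda = 4.82:
prox(3.2526) = sign(3.2526)*max(|3.2526| - 4.82, 0) = 0.0
prox(3.1967) = sign(3.1967)*max(|3.1967| - 4.82, 0) = 0.0
prox(x) = [0.0, 0.0]
||prox(x)||_1 = 0.0 + 0.0 = 0.0


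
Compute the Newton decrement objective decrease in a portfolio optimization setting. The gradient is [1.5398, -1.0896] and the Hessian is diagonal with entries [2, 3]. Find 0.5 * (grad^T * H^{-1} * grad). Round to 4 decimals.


Step 1: H is diagonal, so H^(-1) * g = [0.7699, -0.3632].
Step 2: g^T H^(-1) g = sum_i g_i^2 / H_ii
  = (1.5398)^2/2 + (-1.0896)^2/3
  = 1.1855 + 0.3957 = 1.5812
Step 3: Objective decrease = 0.5 * g^T H^(-1) g = 0.7906


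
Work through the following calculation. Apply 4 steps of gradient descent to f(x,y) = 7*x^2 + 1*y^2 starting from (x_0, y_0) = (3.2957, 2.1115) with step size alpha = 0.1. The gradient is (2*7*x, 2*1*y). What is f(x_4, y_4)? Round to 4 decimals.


Gradient descent on f(x,y) = 7*x^2 + 1*y^2.
Starting point: (3.2957, 2.1115), alpha = 0.1
Step 1: grad_x = 2*7*3.2957 = 46.1398, grad_y = 2*1*2.1115 = 4.223
  x_1 = 3.2957 - 0.1*46.1398 = -1.3183
  y_1 = 2.1115 - 0.1*4.223 = 1.6892
Step 2: grad_x = 2*7*-1.3183 = -18.4559, grad_y = 2*1*1.6892 = 3.3784
  x_2 = -1.3183 - 0.1*-18.4559 = 0.5273
  y_2 = 1.6892 - 0.1*3.3784 = 1.3514
Step 3: grad_x = 2*7*0.5273 = 7.3824, grad_y = 2*1*1.3514 = 2.7027
  x_3 = 0.5273 - 0.1*7.3824 = -0.2109
  y_3 = 1.3514 - 0.1*2.7027 = 1.0811
Step 4: grad_x = 2*7*-0.2109 = -2.9529, grad_y = 2*1*1.0811 = 2.1622
  x_4 = -0.2109 - 0.1*-2.9529 = 0.0844
  y_4 = 1.0811 - 0.1*2.1622 = 0.8649
f(0.0844, 0.8649) = 7*0.0844^2 + 1*0.8649^2 = 0.7978


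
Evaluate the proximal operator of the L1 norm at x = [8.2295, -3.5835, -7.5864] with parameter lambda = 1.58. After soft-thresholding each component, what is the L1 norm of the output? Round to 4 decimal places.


Soft-thresholding with lambda = 1.58:
prox(8.2295) = sign(8.2295)*max(|8.2295| - 1.58, 0) = 6.6495
prox(-3.5835) = sign(-3.5835)*max(|-3.5835| - 1.58, 0) = -2.0035
prox(-7.5864) = sign(-7.5864)*max(|-7.5864| - 1.58, 0) = -6.0064
prox(x) = [6.6495, -2.0035, -6.0064]
||prox(x)||_1 = 6.6495 + 2.0035 + 6.0064 = 14.6594


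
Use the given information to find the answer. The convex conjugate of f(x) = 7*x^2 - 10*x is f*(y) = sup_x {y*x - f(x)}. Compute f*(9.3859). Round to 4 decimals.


f*(y) = sup_x {y*x - a*x^2 - b*x} = sup_x {(y-b)*x - a*x^2}
FOC: (y - b) - 2a*x = 0 => x* = (y - b)/(2a)
x* = (9.3859 + 10)/(2*7) = 1.3847
f*(9.3859) = (y-b)^2/(4a) = (9.3859 + 10)^2/(4*7)
= 375.8131/28 = 13.4219


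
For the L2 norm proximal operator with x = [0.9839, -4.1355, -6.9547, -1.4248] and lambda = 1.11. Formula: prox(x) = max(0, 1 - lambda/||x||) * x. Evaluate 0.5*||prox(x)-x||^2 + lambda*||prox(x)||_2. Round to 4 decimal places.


Step 1: Compute ||x||.
||x|| = 8.2746
Step 2: Compute scaling factor.
scale = max(0, 1 - 1.11/8.2746) = 0.8659
Step 3: prox(x) = [0.8519, -3.5807, -6.0218, -1.2337]
||prox(x)|| = 7.1646
Step 4: Proximal objective.
0.5*||prox-x||^2 = 0.6161
lambda*||prox|| = 7.9527
Total = 8.5687


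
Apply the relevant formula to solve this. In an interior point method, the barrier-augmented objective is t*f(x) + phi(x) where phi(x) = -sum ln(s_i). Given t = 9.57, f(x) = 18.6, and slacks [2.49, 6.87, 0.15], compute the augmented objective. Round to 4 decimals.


Step 1: Compute log-barrier.
ln values: [0.9123, 1.9272, -1.8971]
phi = -(0.9123 + 1.9272 - 1.8971) = -0.9423
Step 2: Compute augmented objective.
t*f(x) = 9.57*18.6 = 178.002
Total = 178.002 - 0.9423 = 177.0597


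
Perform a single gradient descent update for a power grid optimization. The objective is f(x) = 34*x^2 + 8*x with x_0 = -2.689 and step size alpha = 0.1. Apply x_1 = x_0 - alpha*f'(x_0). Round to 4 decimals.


We compute the gradient at x_0 and apply the update.
f'(x) = 68*x + 8
f'(-2.689) = 68*-2.689 + 8 = -174.852
x_1 = -2.689 - 0.1*-174.852 = 14.7962


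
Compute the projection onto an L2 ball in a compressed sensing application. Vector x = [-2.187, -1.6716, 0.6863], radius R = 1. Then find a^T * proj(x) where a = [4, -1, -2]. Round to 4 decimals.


Step 1: Compute ||x|| (intermediates to 6 decimals).
||x|| = sqrt((-2.187)^2 + (-1.6716)^2 + 0.6863^2) = 2.836939
Step 2: Project.
Since ||x|| > R, scale = R/||x|| = 1/2.836939 = 0.352493, proj(x) = scale * x
proj(x) = [-0.770902, -0.589227, 0.241916]
Step 3: Dot product.
a^T * proj(x) = 4*(-0.770902) - 1*(-0.589227) - 2*0.241916 = -2.9782


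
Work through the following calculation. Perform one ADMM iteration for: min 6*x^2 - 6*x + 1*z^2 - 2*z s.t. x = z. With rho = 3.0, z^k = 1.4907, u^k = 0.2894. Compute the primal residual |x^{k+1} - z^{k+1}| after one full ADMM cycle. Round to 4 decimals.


ADMM iteration with rho = 3.0, z^k = 1.4907, u^k = 0.2894
Step 1: x-update.
Minimize 6*x^2 - 6*x + (3.0/2)*(x - 1.4907 + 0.2894)^2
FOC: (2*6 + 3.0)*x = 6 + 3.0*(1.4907 - 0.2894)
x^{k+1} = 0.6403
Step 2: z-update.
Minimize 1*z^2 - 2*z + (3.0/2)*(0.6403 - z + 0.2894)^2
FOC: (2*1 + 3.0)*z = 2 + 3.0*(0.6403 + 0.2894)
z^{k+1} = 0.9578
Step 3: u-update.
u^{k+1} = 0.2894 + 0.6403 - 0.9578 = -0.0281
Step 4: Primal residual = |0.6403 - 0.9578| = 0.3175


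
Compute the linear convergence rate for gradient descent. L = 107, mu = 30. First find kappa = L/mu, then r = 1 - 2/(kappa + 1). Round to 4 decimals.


Step 1: Compute the condition number.
kappa = L/mu = 107/30 = 3.5667
Step 2: Compute the convergence rate.
r = 1 - 2/(kappa + 1) = 1 - 2*mu/(L + mu) = (L - mu)/(L + mu) = 77/137 = 0.562


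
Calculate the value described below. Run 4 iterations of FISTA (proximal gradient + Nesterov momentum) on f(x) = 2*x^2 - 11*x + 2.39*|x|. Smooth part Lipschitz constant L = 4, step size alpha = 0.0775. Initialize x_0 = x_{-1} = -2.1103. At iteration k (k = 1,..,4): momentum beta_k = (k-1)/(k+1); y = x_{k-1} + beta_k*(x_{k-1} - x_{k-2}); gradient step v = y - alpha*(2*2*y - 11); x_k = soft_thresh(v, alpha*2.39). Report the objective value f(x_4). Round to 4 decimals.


FISTA on f(x) = 2*x^2 - 11*x + 2.39*|x|
L = 4, alpha = 0.0775
Iteration 1: beta = 0.0, y = -2.1103 + 0.0*(-2.1103 + 2.1103) = -2.1103
  grad(y) = -19.4412, v = y - alpha*grad = -0.6036
  prox(v) = soft_thresh(-0.6036, 0.1852) = -0.4184
Iteration 2: beta = 0.3333, y = -0.4184 + 0.3333*(-0.4184 + 2.1103) = 0.1456
  grad(y) = -10.4176, v = y - alpha*grad = 0.953
  prox(v) = soft_thresh(0.953, 0.1852) = 0.7677
Iteration 3: beta = 0.5, y = 0.7677 + 0.5*(0.7677 + 0.4184) = 1.3608
  grad(y) = -5.5568, v = y - alpha*grad = 1.7914
  prox(v) = soft_thresh(1.7914, 0.1852) = 1.6062
Iteration 4: beta = 0.6, y = 1.6062 + 0.6*(1.6062 - 0.7677) = 2.1093
  grad(y) = -2.5628, v = y - alpha*grad = 2.3079
  prox(v) = soft_thresh(2.3079, 0.1852) = 2.1227
f(x_4) = 2*2.1227^2 - 11*2.1227 + 2.39*|2.1227| = -9.2647
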